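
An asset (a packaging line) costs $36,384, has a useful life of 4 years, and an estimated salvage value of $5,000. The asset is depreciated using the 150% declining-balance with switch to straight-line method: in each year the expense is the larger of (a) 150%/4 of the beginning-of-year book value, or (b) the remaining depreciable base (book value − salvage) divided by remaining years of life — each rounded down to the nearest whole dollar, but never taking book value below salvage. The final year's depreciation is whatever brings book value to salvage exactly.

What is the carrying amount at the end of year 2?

$14,213

Depreciable base = $36,384 − $5,000 = $31,384.
Year 1: DB = ⌊$36,384 × 150%/4⌋ = $13,644; SL = ⌊$31,384/4⌋ = $7,846 → take DB $13,644. Book value $22,740.
Year 2: DB = ⌊$22,740 × 150%/4⌋ = $8,527; SL = ⌊$17,740/3⌋ = $5,913 → take DB $8,527. Book value $14,213.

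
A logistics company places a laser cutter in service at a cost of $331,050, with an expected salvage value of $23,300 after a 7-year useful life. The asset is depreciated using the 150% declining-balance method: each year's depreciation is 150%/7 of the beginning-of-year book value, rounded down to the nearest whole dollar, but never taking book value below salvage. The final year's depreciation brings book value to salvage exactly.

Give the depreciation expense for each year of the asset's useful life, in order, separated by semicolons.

$70,939; $55,738; $43,794; $34,409; $27,036; $21,243; $54,591

Depreciable base = $331,050 − $23,300 = $307,750.
Year 1: ⌊$331,050 × 150%/7⌋ = $70,939. Book value $260,111.
Year 2: ⌊$260,111 × 150%/7⌋ = $55,738. Book value $204,373.
Year 3: ⌊$204,373 × 150%/7⌋ = $43,794. Book value $160,579.
Year 4: ⌊$160,579 × 150%/7⌋ = $34,409. Book value $126,170.
Year 5: ⌊$126,170 × 150%/7⌋ = $27,036. Book value $99,134.
Year 6: ⌊$99,134 × 150%/7⌋ = $21,243. Book value $77,891.
Year 7 (final): $77,891 − $23,300 = $54,591. Book value $23,300.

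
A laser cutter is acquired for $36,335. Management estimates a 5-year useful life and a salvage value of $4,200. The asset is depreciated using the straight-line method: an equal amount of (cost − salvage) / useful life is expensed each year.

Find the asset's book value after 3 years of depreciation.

Depreciable base = $36,335 − $4,200 = $32,135.
Annual expense = $32,135 / 5 = $6,427.
End of year 1: book value $29,908.
End of year 2: book value $23,481.
End of year 3: book value $17,054.

$17,054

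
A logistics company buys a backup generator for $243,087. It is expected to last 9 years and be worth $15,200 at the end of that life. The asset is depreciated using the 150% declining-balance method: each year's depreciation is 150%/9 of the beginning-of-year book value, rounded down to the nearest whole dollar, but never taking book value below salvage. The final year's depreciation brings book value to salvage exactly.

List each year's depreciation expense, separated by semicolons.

Depreciable base = $243,087 − $15,200 = $227,887.
Year 1: ⌊$243,087 × 150%/9⌋ = $40,514. Book value $202,573.
Year 2: ⌊$202,573 × 150%/9⌋ = $33,762. Book value $168,811.
Year 3: ⌊$168,811 × 150%/9⌋ = $28,135. Book value $140,676.
Year 4: ⌊$140,676 × 150%/9⌋ = $23,446. Book value $117,230.
Year 5: ⌊$117,230 × 150%/9⌋ = $19,538. Book value $97,692.
Year 6: ⌊$97,692 × 150%/9⌋ = $16,282. Book value $81,410.
Year 7: ⌊$81,410 × 150%/9⌋ = $13,568. Book value $67,842.
Year 8: ⌊$67,842 × 150%/9⌋ = $11,307. Book value $56,535.
Year 9 (final): $56,535 − $15,200 = $41,335. Book value $15,200.

$40,514; $33,762; $28,135; $23,446; $19,538; $16,282; $13,568; $11,307; $41,335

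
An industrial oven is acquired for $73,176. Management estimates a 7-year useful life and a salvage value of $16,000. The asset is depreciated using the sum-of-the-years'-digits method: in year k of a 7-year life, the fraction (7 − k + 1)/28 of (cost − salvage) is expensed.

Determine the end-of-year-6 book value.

Depreciable base = $73,176 − $16,000 = $57,176.
Sum of the years' digits = 7+6+5+4+3+2+1 = 28.
Year 1: $57,176 × 7/28 = $14,294. Book value $58,882.
Year 2: $57,176 × 6/28 = $12,252. Book value $46,630.
Year 3: $57,176 × 5/28 = $10,210. Book value $36,420.
Year 4: $57,176 × 4/28 = $8,168. Book value $28,252.
Year 5: $57,176 × 3/28 = $6,126. Book value $22,126.
Year 6: $57,176 × 2/28 = $4,084. Book value $18,042.

$18,042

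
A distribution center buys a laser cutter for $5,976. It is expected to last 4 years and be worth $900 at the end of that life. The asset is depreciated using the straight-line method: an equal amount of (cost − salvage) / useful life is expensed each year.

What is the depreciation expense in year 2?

Depreciable base = $5,976 − $900 = $5,076.
Annual expense = $5,076 / 4 = $1,269.

$1,269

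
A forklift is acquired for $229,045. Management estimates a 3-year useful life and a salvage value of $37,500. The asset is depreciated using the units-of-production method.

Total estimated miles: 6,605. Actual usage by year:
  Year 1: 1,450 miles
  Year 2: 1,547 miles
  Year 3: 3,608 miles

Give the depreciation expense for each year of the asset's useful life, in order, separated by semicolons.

$42,050; $44,863; $104,632

Depreciable base = $229,045 − $37,500 = $191,545.
Rate = $191,545 / 6,605 miles = $29 per mile.
Year 1: 1,450 × $29 = $42,050. Book value $186,995.
Year 2: 1,547 × $29 = $44,863. Book value $142,132.
Year 3: 3,608 × $29 = $104,632. Book value $37,500.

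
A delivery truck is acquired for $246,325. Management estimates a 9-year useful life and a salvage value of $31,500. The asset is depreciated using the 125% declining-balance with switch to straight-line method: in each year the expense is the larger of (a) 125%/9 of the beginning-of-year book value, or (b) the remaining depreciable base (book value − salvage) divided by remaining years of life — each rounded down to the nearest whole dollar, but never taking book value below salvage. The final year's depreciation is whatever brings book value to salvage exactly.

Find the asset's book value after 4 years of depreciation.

Depreciable base = $246,325 − $31,500 = $214,825.
Year 1: DB = ⌊$246,325 × 125%/9⌋ = $34,211; SL = ⌊$214,825/9⌋ = $23,869 → take DB $34,211. Book value $212,114.
Year 2: DB = ⌊$212,114 × 125%/9⌋ = $29,460; SL = ⌊$180,614/8⌋ = $22,576 → take DB $29,460. Book value $182,654.
Year 3: DB = ⌊$182,654 × 125%/9⌋ = $25,368; SL = ⌊$151,154/7⌋ = $21,593 → take DB $25,368. Book value $157,286.
Year 4: DB = ⌊$157,286 × 125%/9⌋ = $21,845; SL = ⌊$125,786/6⌋ = $20,964 → take DB $21,845. Book value $135,441.

$135,441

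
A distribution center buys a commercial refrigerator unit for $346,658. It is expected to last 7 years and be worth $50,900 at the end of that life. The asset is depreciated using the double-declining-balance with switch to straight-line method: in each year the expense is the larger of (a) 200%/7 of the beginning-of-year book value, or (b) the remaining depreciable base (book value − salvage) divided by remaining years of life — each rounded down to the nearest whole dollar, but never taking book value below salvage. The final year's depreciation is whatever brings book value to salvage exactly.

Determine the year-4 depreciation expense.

$36,095

Depreciable base = $346,658 − $50,900 = $295,758.
Year 1: DB = ⌊$346,658 × 200%/7⌋ = $99,045; SL = ⌊$295,758/7⌋ = $42,251 → take DB $99,045. Book value $247,613.
Year 2: DB = ⌊$247,613 × 200%/7⌋ = $70,746; SL = ⌊$196,713/6⌋ = $32,785 → take DB $70,746. Book value $176,867.
Year 3: DB = ⌊$176,867 × 200%/7⌋ = $50,533; SL = ⌊$125,967/5⌋ = $25,193 → take DB $50,533. Book value $126,334.
Year 4: DB = ⌊$126,334 × 200%/7⌋ = $36,095; SL = ⌊$75,434/4⌋ = $18,858 → take DB $36,095. Book value $90,239.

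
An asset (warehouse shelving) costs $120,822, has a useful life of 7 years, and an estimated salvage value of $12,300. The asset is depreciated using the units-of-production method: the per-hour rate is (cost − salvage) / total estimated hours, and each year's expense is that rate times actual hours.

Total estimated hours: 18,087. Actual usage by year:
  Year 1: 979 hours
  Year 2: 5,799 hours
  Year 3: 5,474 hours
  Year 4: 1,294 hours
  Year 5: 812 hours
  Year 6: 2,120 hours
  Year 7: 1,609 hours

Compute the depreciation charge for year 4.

$7,764

Depreciable base = $120,822 − $12,300 = $108,522.
Rate = $108,522 / 18,087 hours = $6 per hour.
Year 1: 979 × $6 = $5,874. Book value $114,948.
Year 2: 5,799 × $6 = $34,794. Book value $80,154.
Year 3: 5,474 × $6 = $32,844. Book value $47,310.
Year 4: 1,294 × $6 = $7,764. Book value $39,546.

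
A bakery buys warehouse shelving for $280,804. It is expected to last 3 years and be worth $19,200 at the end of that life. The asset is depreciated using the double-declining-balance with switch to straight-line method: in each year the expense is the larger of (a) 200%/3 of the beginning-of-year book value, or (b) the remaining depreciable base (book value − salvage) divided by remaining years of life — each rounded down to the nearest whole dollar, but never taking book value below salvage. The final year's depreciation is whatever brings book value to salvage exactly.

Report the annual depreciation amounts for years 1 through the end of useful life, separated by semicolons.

$187,202; $62,401; $12,001

Depreciable base = $280,804 − $19,200 = $261,604.
Year 1: DB = ⌊$280,804 × 200%/3⌋ = $187,202; SL = ⌊$261,604/3⌋ = $87,201 → take DB $187,202. Book value $93,602.
Year 2: DB = ⌊$93,602 × 200%/3⌋ = $62,401; SL = ⌊$74,402/2⌋ = $37,201 → take DB $62,401. Book value $31,201.
Year 3 (final): $31,201 − $19,200 = $12,001. Book value $19,200.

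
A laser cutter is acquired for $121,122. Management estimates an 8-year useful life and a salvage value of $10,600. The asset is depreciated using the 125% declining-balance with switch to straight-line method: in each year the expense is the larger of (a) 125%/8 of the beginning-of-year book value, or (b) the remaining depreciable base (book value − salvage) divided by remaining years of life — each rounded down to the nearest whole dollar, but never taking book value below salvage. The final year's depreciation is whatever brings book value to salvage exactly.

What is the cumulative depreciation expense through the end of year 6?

$85,659

Depreciable base = $121,122 − $10,600 = $110,522.
Year 1: DB = ⌊$121,122 × 125%/8⌋ = $18,925; SL = ⌊$110,522/8⌋ = $13,815 → take DB $18,925. Book value $102,197.
Year 2: DB = ⌊$102,197 × 125%/8⌋ = $15,968; SL = ⌊$91,597/7⌋ = $13,085 → take DB $15,968. Book value $86,229.
Year 3: DB = ⌊$86,229 × 125%/8⌋ = $13,473; SL = ⌊$75,629/6⌋ = $12,604 → take DB $13,473. Book value $72,756.
Year 4: DB = ⌊$72,756 × 125%/8⌋ = $11,368; SL = ⌊$62,156/5⌋ = $12,431 → take SL $12,431. Book value $60,325.
Year 5: DB = ⌊$60,325 × 125%/8⌋ = $9,425; SL = ⌊$49,725/4⌋ = $12,431 → take SL $12,431. Book value $47,894.
Year 6: DB = ⌊$47,894 × 125%/8⌋ = $7,483; SL = ⌊$37,294/3⌋ = $12,431 → take SL $12,431. Book value $35,463.
Accumulated through year 6 = $121,122 − $35,463 = $85,659.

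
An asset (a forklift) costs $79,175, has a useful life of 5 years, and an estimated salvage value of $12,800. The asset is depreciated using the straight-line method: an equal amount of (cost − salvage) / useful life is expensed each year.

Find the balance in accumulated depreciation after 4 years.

$53,100

Depreciable base = $79,175 − $12,800 = $66,375.
Annual expense = $66,375 / 5 = $13,275.
End of year 1: book value $65,900.
End of year 2: book value $52,625.
End of year 3: book value $39,350.
End of year 4: book value $26,075.
Accumulated through year 4 = $79,175 − $26,075 = $53,100.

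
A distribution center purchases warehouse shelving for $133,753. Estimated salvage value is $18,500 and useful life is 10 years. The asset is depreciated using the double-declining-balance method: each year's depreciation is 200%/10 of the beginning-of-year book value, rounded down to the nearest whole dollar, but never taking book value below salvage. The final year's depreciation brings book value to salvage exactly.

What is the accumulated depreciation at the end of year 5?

Depreciable base = $133,753 − $18,500 = $115,253.
Year 1: ⌊$133,753 × 200%/10⌋ = $26,750. Book value $107,003.
Year 2: ⌊$107,003 × 200%/10⌋ = $21,400. Book value $85,603.
Year 3: ⌊$85,603 × 200%/10⌋ = $17,120. Book value $68,483.
Year 4: ⌊$68,483 × 200%/10⌋ = $13,696. Book value $54,787.
Year 5: ⌊$54,787 × 200%/10⌋ = $10,957. Book value $43,830.
Accumulated through year 5 = $133,753 − $43,830 = $89,923.

$89,923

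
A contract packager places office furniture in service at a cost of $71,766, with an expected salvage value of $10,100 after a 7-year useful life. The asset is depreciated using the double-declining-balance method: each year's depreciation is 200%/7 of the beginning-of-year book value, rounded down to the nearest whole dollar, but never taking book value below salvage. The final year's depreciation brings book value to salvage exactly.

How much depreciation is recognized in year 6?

$3,245

Depreciable base = $71,766 − $10,100 = $61,666.
Year 1: ⌊$71,766 × 200%/7⌋ = $20,504. Book value $51,262.
Year 2: ⌊$51,262 × 200%/7⌋ = $14,646. Book value $36,616.
Year 3: ⌊$36,616 × 200%/7⌋ = $10,461. Book value $26,155.
Year 4: ⌊$26,155 × 200%/7⌋ = $7,472. Book value $18,683.
Year 5: ⌊$18,683 × 200%/7⌋ = $5,338. Book value $13,345.
Year 6: ⌊$13,345 × 200%/7⌋ = $3,812, capped at $3,245. Book value $10,100.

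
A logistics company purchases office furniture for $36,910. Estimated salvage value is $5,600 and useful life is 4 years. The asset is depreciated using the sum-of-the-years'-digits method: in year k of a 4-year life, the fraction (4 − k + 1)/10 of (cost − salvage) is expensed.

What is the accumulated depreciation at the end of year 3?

Depreciable base = $36,910 − $5,600 = $31,310.
Sum of the years' digits = 4+3+2+1 = 10.
Year 1: $31,310 × 4/10 = $12,524. Book value $24,386.
Year 2: $31,310 × 3/10 = $9,393. Book value $14,993.
Year 3: $31,310 × 2/10 = $6,262. Book value $8,731.
Accumulated through year 3 = $36,910 − $8,731 = $28,179.

$28,179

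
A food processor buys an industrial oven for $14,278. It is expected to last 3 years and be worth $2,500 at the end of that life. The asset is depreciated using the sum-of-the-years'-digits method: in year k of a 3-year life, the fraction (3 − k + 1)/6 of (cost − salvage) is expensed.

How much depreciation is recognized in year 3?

Depreciable base = $14,278 − $2,500 = $11,778.
Sum of the years' digits = 3+2+1 = 6.
Year 1: $11,778 × 3/6 = $5,889. Book value $8,389.
Year 2: $11,778 × 2/6 = $3,926. Book value $4,463.
Year 3: $11,778 × 1/6 = $1,963. Book value $2,500.

$1,963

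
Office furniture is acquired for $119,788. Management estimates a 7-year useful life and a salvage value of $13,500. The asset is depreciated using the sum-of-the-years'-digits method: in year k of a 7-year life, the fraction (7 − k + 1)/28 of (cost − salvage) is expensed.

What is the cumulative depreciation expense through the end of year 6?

$102,492

Depreciable base = $119,788 − $13,500 = $106,288.
Sum of the years' digits = 7+6+5+4+3+2+1 = 28.
Year 1: $106,288 × 7/28 = $26,572. Book value $93,216.
Year 2: $106,288 × 6/28 = $22,776. Book value $70,440.
Year 3: $106,288 × 5/28 = $18,980. Book value $51,460.
Year 4: $106,288 × 4/28 = $15,184. Book value $36,276.
Year 5: $106,288 × 3/28 = $11,388. Book value $24,888.
Year 6: $106,288 × 2/28 = $7,592. Book value $17,296.
Accumulated through year 6 = $119,788 − $17,296 = $102,492.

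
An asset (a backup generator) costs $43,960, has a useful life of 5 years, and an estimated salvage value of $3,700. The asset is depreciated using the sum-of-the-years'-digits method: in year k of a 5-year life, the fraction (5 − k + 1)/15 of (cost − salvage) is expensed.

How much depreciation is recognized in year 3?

$8,052

Depreciable base = $43,960 − $3,700 = $40,260.
Sum of the years' digits = 5+4+3+2+1 = 15.
Year 1: $40,260 × 5/15 = $13,420. Book value $30,540.
Year 2: $40,260 × 4/15 = $10,736. Book value $19,804.
Year 3: $40,260 × 3/15 = $8,052. Book value $11,752.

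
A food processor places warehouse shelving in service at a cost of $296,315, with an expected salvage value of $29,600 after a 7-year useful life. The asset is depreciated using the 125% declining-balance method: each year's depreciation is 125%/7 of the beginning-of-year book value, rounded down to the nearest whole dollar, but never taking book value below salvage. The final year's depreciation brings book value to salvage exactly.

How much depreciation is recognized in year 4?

$29,327

Depreciable base = $296,315 − $29,600 = $266,715.
Year 1: ⌊$296,315 × 125%/7⌋ = $52,913. Book value $243,402.
Year 2: ⌊$243,402 × 125%/7⌋ = $43,464. Book value $199,938.
Year 3: ⌊$199,938 × 125%/7⌋ = $35,703. Book value $164,235.
Year 4: ⌊$164,235 × 125%/7⌋ = $29,327. Book value $134,908.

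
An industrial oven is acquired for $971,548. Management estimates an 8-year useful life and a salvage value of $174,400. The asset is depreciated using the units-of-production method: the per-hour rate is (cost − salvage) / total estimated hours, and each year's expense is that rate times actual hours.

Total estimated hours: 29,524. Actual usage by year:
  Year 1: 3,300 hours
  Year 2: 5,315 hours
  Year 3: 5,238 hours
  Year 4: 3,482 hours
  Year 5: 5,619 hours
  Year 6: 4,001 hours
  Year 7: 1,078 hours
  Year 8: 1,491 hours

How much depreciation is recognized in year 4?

$94,014

Depreciable base = $971,548 − $174,400 = $797,148.
Rate = $797,148 / 29,524 hours = $27 per hour.
Year 1: 3,300 × $27 = $89,100. Book value $882,448.
Year 2: 5,315 × $27 = $143,505. Book value $738,943.
Year 3: 5,238 × $27 = $141,426. Book value $597,517.
Year 4: 3,482 × $27 = $94,014. Book value $503,503.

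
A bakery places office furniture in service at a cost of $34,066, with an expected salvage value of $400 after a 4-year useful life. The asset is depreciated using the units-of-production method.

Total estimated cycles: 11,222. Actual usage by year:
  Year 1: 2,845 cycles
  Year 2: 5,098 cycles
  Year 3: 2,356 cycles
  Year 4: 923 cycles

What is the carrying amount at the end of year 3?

$3,169

Depreciable base = $34,066 − $400 = $33,666.
Rate = $33,666 / 11,222 cycles = $3 per cycle.
Year 1: 2,845 × $3 = $8,535. Book value $25,531.
Year 2: 5,098 × $3 = $15,294. Book value $10,237.
Year 3: 2,356 × $3 = $7,068. Book value $3,169.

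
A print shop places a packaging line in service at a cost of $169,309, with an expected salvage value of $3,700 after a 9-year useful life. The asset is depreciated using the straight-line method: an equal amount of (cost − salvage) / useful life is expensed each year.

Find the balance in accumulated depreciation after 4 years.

$73,604

Depreciable base = $169,309 − $3,700 = $165,609.
Annual expense = $165,609 / 9 = $18,401.
End of year 1: book value $150,908.
End of year 2: book value $132,507.
End of year 3: book value $114,106.
End of year 4: book value $95,705.
Accumulated through year 4 = $169,309 − $95,705 = $73,604.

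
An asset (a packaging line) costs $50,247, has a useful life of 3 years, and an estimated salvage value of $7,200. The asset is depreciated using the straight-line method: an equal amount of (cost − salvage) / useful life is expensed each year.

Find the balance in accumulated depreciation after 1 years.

Depreciable base = $50,247 − $7,200 = $43,047.
Annual expense = $43,047 / 3 = $14,349.
End of year 1: book value $35,898.
Accumulated through year 1 = $50,247 − $35,898 = $14,349.

$14,349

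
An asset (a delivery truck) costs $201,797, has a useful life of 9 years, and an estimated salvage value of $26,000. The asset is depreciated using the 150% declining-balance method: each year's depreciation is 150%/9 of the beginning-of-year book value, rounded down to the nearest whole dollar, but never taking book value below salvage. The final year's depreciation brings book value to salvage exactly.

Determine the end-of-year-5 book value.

$81,100

Depreciable base = $201,797 − $26,000 = $175,797.
Year 1: ⌊$201,797 × 150%/9⌋ = $33,632. Book value $168,165.
Year 2: ⌊$168,165 × 150%/9⌋ = $28,027. Book value $140,138.
Year 3: ⌊$140,138 × 150%/9⌋ = $23,356. Book value $116,782.
Year 4: ⌊$116,782 × 150%/9⌋ = $19,463. Book value $97,319.
Year 5: ⌊$97,319 × 150%/9⌋ = $16,219. Book value $81,100.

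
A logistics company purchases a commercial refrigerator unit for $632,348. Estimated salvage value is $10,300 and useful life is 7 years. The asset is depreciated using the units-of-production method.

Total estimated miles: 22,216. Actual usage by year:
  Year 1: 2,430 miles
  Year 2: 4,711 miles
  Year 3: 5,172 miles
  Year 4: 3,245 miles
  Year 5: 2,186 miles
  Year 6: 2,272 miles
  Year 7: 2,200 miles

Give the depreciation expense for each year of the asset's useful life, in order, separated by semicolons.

$68,040; $131,908; $144,816; $90,860; $61,208; $63,616; $61,600

Depreciable base = $632,348 − $10,300 = $622,048.
Rate = $622,048 / 22,216 miles = $28 per mile.
Year 1: 2,430 × $28 = $68,040. Book value $564,308.
Year 2: 4,711 × $28 = $131,908. Book value $432,400.
Year 3: 5,172 × $28 = $144,816. Book value $287,584.
Year 4: 3,245 × $28 = $90,860. Book value $196,724.
Year 5: 2,186 × $28 = $61,208. Book value $135,516.
Year 6: 2,272 × $28 = $63,616. Book value $71,900.
Year 7: 2,200 × $28 = $61,600. Book value $10,300.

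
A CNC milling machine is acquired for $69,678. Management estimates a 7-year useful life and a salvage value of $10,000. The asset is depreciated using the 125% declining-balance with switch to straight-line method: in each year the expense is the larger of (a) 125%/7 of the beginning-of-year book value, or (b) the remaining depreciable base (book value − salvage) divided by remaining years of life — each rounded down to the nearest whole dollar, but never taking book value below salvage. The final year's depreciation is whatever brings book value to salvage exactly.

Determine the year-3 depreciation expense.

$8,395

Depreciable base = $69,678 − $10,000 = $59,678.
Year 1: DB = ⌊$69,678 × 125%/7⌋ = $12,442; SL = ⌊$59,678/7⌋ = $8,525 → take DB $12,442. Book value $57,236.
Year 2: DB = ⌊$57,236 × 125%/7⌋ = $10,220; SL = ⌊$47,236/6⌋ = $7,872 → take DB $10,220. Book value $47,016.
Year 3: DB = ⌊$47,016 × 125%/7⌋ = $8,395; SL = ⌊$37,016/5⌋ = $7,403 → take DB $8,395. Book value $38,621.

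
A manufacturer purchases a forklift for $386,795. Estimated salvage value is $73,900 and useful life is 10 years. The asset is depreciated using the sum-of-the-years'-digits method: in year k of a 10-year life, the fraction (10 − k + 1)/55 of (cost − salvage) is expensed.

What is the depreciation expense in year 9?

$11,378

Depreciable base = $386,795 − $73,900 = $312,895.
Sum of the years' digits = 10+9+8+7+6+5+4+3+2+1 = 55.
Year 1: $312,895 × 10/55 = $56,890. Book value $329,905.
Year 2: $312,895 × 9/55 = $51,201. Book value $278,704.
Year 3: $312,895 × 8/55 = $45,512. Book value $233,192.
Year 4: $312,895 × 7/55 = $39,823. Book value $193,369.
Year 5: $312,895 × 6/55 = $34,134. Book value $159,235.
Year 6: $312,895 × 5/55 = $28,445. Book value $130,790.
Year 7: $312,895 × 4/55 = $22,756. Book value $108,034.
Year 8: $312,895 × 3/55 = $17,067. Book value $90,967.
Year 9: $312,895 × 2/55 = $11,378. Book value $79,589.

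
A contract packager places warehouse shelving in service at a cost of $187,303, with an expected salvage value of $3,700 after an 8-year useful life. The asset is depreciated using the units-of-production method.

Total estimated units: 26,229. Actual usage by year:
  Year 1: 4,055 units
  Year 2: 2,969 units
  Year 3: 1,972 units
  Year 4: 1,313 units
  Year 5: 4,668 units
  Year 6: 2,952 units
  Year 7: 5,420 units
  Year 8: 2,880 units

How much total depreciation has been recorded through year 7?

$163,443

Depreciable base = $187,303 − $3,700 = $183,603.
Rate = $183,603 / 26,229 units = $7 per unit.
Year 1: 4,055 × $7 = $28,385. Book value $158,918.
Year 2: 2,969 × $7 = $20,783. Book value $138,135.
Year 3: 1,972 × $7 = $13,804. Book value $124,331.
Year 4: 1,313 × $7 = $9,191. Book value $115,140.
Year 5: 4,668 × $7 = $32,676. Book value $82,464.
Year 6: 2,952 × $7 = $20,664. Book value $61,800.
Year 7: 5,420 × $7 = $37,940. Book value $23,860.
Accumulated through year 7 = $187,303 − $23,860 = $163,443.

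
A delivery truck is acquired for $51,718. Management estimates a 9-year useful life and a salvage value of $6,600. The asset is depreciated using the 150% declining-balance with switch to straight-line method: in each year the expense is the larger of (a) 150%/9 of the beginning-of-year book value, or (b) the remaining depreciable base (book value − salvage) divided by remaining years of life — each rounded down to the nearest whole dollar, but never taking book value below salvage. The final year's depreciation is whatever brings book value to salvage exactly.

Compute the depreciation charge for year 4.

Depreciable base = $51,718 − $6,600 = $45,118.
Year 1: DB = ⌊$51,718 × 150%/9⌋ = $8,619; SL = ⌊$45,118/9⌋ = $5,013 → take DB $8,619. Book value $43,099.
Year 2: DB = ⌊$43,099 × 150%/9⌋ = $7,183; SL = ⌊$36,499/8⌋ = $4,562 → take DB $7,183. Book value $35,916.
Year 3: DB = ⌊$35,916 × 150%/9⌋ = $5,986; SL = ⌊$29,316/7⌋ = $4,188 → take DB $5,986. Book value $29,930.
Year 4: DB = ⌊$29,930 × 150%/9⌋ = $4,988; SL = ⌊$23,330/6⌋ = $3,888 → take DB $4,988. Book value $24,942.

$4,988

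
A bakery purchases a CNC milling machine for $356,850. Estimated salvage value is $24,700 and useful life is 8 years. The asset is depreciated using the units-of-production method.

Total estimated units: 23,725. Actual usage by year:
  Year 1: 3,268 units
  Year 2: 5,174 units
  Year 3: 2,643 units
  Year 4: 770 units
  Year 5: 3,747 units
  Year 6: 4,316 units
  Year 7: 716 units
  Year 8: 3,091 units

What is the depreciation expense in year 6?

$60,424

Depreciable base = $356,850 − $24,700 = $332,150.
Rate = $332,150 / 23,725 units = $14 per unit.
Year 1: 3,268 × $14 = $45,752. Book value $311,098.
Year 2: 5,174 × $14 = $72,436. Book value $238,662.
Year 3: 2,643 × $14 = $37,002. Book value $201,660.
Year 4: 770 × $14 = $10,780. Book value $190,880.
Year 5: 3,747 × $14 = $52,458. Book value $138,422.
Year 6: 4,316 × $14 = $60,424. Book value $77,998.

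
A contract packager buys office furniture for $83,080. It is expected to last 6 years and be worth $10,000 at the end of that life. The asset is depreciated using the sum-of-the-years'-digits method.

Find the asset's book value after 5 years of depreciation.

$13,480

Depreciable base = $83,080 − $10,000 = $73,080.
Sum of the years' digits = 6+5+4+3+2+1 = 21.
Year 1: $73,080 × 6/21 = $20,880. Book value $62,200.
Year 2: $73,080 × 5/21 = $17,400. Book value $44,800.
Year 3: $73,080 × 4/21 = $13,920. Book value $30,880.
Year 4: $73,080 × 3/21 = $10,440. Book value $20,440.
Year 5: $73,080 × 2/21 = $6,960. Book value $13,480.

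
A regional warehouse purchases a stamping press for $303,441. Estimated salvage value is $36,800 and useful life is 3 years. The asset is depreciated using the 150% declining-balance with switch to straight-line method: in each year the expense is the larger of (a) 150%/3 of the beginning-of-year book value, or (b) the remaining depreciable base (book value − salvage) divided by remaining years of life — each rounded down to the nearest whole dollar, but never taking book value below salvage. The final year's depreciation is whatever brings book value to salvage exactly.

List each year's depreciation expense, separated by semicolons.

$151,720; $75,860; $39,061

Depreciable base = $303,441 − $36,800 = $266,641.
Year 1: DB = ⌊$303,441 × 150%/3⌋ = $151,720; SL = ⌊$266,641/3⌋ = $88,880 → take DB $151,720. Book value $151,721.
Year 2: DB = ⌊$151,721 × 150%/3⌋ = $75,860; SL = ⌊$114,921/2⌋ = $57,460 → take DB $75,860. Book value $75,861.
Year 3 (final): $75,861 − $36,800 = $39,061. Book value $36,800.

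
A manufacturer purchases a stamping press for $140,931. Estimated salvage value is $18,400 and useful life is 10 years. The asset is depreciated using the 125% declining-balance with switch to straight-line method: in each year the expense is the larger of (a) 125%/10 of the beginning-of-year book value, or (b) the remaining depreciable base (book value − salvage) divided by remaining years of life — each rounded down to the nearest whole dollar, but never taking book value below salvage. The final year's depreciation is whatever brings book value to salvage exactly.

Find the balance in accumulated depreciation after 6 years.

$79,722

Depreciable base = $140,931 − $18,400 = $122,531.
Year 1: DB = ⌊$140,931 × 125%/10⌋ = $17,616; SL = ⌊$122,531/10⌋ = $12,253 → take DB $17,616. Book value $123,315.
Year 2: DB = ⌊$123,315 × 125%/10⌋ = $15,414; SL = ⌊$104,915/9⌋ = $11,657 → take DB $15,414. Book value $107,901.
Year 3: DB = ⌊$107,901 × 125%/10⌋ = $13,487; SL = ⌊$89,501/8⌋ = $11,187 → take DB $13,487. Book value $94,414.
Year 4: DB = ⌊$94,414 × 125%/10⌋ = $11,801; SL = ⌊$76,014/7⌋ = $10,859 → take DB $11,801. Book value $82,613.
Year 5: DB = ⌊$82,613 × 125%/10⌋ = $10,326; SL = ⌊$64,213/6⌋ = $10,702 → take SL $10,702. Book value $71,911.
Year 6: DB = ⌊$71,911 × 125%/10⌋ = $8,988; SL = ⌊$53,511/5⌋ = $10,702 → take SL $10,702. Book value $61,209.
Accumulated through year 6 = $140,931 − $61,209 = $79,722.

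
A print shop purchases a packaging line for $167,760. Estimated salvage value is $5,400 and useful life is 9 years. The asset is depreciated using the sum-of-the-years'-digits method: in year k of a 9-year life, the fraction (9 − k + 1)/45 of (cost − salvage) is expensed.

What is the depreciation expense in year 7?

Depreciable base = $167,760 − $5,400 = $162,360.
Sum of the years' digits = 9+8+7+6+5+4+3+2+1 = 45.
Year 1: $162,360 × 9/45 = $32,472. Book value $135,288.
Year 2: $162,360 × 8/45 = $28,864. Book value $106,424.
Year 3: $162,360 × 7/45 = $25,256. Book value $81,168.
Year 4: $162,360 × 6/45 = $21,648. Book value $59,520.
Year 5: $162,360 × 5/45 = $18,040. Book value $41,480.
Year 6: $162,360 × 4/45 = $14,432. Book value $27,048.
Year 7: $162,360 × 3/45 = $10,824. Book value $16,224.

$10,824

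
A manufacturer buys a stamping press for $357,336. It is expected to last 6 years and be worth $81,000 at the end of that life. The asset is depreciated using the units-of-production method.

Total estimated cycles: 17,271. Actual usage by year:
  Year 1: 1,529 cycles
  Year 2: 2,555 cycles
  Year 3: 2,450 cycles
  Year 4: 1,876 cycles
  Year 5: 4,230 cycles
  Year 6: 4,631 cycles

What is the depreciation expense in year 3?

Depreciable base = $357,336 − $81,000 = $276,336.
Rate = $276,336 / 17,271 cycles = $16 per cycle.
Year 1: 1,529 × $16 = $24,464. Book value $332,872.
Year 2: 2,555 × $16 = $40,880. Book value $291,992.
Year 3: 2,450 × $16 = $39,200. Book value $252,792.

$39,200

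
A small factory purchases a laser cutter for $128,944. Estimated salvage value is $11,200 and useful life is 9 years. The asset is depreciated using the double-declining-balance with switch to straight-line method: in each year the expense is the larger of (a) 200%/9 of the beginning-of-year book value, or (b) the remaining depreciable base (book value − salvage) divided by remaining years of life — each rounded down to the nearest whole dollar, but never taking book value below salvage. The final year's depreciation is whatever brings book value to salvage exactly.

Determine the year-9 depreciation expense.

$5,502

Depreciable base = $128,944 − $11,200 = $117,744.
Year 1: DB = ⌊$128,944 × 200%/9⌋ = $28,654; SL = ⌊$117,744/9⌋ = $13,082 → take DB $28,654. Book value $100,290.
Year 2: DB = ⌊$100,290 × 200%/9⌋ = $22,286; SL = ⌊$89,090/8⌋ = $11,136 → take DB $22,286. Book value $78,004.
Year 3: DB = ⌊$78,004 × 200%/9⌋ = $17,334; SL = ⌊$66,804/7⌋ = $9,543 → take DB $17,334. Book value $60,670.
Year 4: DB = ⌊$60,670 × 200%/9⌋ = $13,482; SL = ⌊$49,470/6⌋ = $8,245 → take DB $13,482. Book value $47,188.
Year 5: DB = ⌊$47,188 × 200%/9⌋ = $10,486; SL = ⌊$35,988/5⌋ = $7,197 → take DB $10,486. Book value $36,702.
Year 6: DB = ⌊$36,702 × 200%/9⌋ = $8,156; SL = ⌊$25,502/4⌋ = $6,375 → take DB $8,156. Book value $28,546.
Year 7: DB = ⌊$28,546 × 200%/9⌋ = $6,343; SL = ⌊$17,346/3⌋ = $5,782 → take DB $6,343. Book value $22,203.
Year 8: DB = ⌊$22,203 × 200%/9⌋ = $4,934; SL = ⌊$11,003/2⌋ = $5,501 → take SL $5,501. Book value $16,702.
Year 9 (final): $16,702 − $11,200 = $5,502. Book value $11,200.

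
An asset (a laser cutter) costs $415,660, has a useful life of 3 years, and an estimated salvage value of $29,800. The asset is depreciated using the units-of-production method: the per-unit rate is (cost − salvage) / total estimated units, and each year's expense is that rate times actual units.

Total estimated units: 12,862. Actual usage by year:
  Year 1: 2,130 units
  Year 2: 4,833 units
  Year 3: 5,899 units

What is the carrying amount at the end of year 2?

Depreciable base = $415,660 − $29,800 = $385,860.
Rate = $385,860 / 12,862 units = $30 per unit.
Year 1: 2,130 × $30 = $63,900. Book value $351,760.
Year 2: 4,833 × $30 = $144,990. Book value $206,770.

$206,770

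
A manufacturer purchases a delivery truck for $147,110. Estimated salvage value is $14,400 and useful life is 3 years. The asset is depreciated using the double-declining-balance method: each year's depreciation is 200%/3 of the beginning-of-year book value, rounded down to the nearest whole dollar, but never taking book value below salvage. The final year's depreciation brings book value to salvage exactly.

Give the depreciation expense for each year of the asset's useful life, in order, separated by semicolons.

Depreciable base = $147,110 − $14,400 = $132,710.
Year 1: ⌊$147,110 × 200%/3⌋ = $98,073. Book value $49,037.
Year 2: ⌊$49,037 × 200%/3⌋ = $32,691. Book value $16,346.
Year 3 (final): $16,346 − $14,400 = $1,946. Book value $14,400.

$98,073; $32,691; $1,946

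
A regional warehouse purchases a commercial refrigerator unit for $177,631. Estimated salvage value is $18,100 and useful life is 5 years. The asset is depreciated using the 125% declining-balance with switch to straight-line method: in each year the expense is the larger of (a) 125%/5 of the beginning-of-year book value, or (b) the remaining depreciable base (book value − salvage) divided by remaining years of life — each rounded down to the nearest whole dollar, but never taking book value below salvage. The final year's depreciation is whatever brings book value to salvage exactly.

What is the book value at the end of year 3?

Depreciable base = $177,631 − $18,100 = $159,531.
Year 1: DB = ⌊$177,631 × 125%/5⌋ = $44,407; SL = ⌊$159,531/5⌋ = $31,906 → take DB $44,407. Book value $133,224.
Year 2: DB = ⌊$133,224 × 125%/5⌋ = $33,306; SL = ⌊$115,124/4⌋ = $28,781 → take DB $33,306. Book value $99,918.
Year 3: DB = ⌊$99,918 × 125%/5⌋ = $24,979; SL = ⌊$81,818/3⌋ = $27,272 → take SL $27,272. Book value $72,646.

$72,646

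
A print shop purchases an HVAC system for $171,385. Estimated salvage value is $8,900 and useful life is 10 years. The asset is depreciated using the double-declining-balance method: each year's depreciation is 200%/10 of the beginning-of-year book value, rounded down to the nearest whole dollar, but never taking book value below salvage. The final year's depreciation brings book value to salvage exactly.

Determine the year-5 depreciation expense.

Depreciable base = $171,385 − $8,900 = $162,485.
Year 1: ⌊$171,385 × 200%/10⌋ = $34,277. Book value $137,108.
Year 2: ⌊$137,108 × 200%/10⌋ = $27,421. Book value $109,687.
Year 3: ⌊$109,687 × 200%/10⌋ = $21,937. Book value $87,750.
Year 4: ⌊$87,750 × 200%/10⌋ = $17,550. Book value $70,200.
Year 5: ⌊$70,200 × 200%/10⌋ = $14,040. Book value $56,160.

$14,040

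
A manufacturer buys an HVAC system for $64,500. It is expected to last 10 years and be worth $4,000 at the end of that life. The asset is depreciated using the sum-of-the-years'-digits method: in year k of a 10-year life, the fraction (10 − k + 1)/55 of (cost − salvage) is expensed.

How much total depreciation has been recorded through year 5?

$44,000

Depreciable base = $64,500 − $4,000 = $60,500.
Sum of the years' digits = 10+9+8+7+6+5+4+3+2+1 = 55.
Year 1: $60,500 × 10/55 = $11,000. Book value $53,500.
Year 2: $60,500 × 9/55 = $9,900. Book value $43,600.
Year 3: $60,500 × 8/55 = $8,800. Book value $34,800.
Year 4: $60,500 × 7/55 = $7,700. Book value $27,100.
Year 5: $60,500 × 6/55 = $6,600. Book value $20,500.
Accumulated through year 5 = $64,500 − $20,500 = $44,000.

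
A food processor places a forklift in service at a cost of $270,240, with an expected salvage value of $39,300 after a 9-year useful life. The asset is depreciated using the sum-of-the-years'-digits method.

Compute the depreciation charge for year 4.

$30,792

Depreciable base = $270,240 − $39,300 = $230,940.
Sum of the years' digits = 9+8+7+6+5+4+3+2+1 = 45.
Year 1: $230,940 × 9/45 = $46,188. Book value $224,052.
Year 2: $230,940 × 8/45 = $41,056. Book value $182,996.
Year 3: $230,940 × 7/45 = $35,924. Book value $147,072.
Year 4: $230,940 × 6/45 = $30,792. Book value $116,280.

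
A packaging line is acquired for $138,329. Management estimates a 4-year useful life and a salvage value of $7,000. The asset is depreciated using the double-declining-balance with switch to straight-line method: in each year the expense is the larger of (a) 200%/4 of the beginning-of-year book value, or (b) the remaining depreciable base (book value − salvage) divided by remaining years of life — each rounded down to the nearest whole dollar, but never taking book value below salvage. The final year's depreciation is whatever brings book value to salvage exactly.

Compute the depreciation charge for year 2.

Depreciable base = $138,329 − $7,000 = $131,329.
Year 1: DB = ⌊$138,329 × 200%/4⌋ = $69,164; SL = ⌊$131,329/4⌋ = $32,832 → take DB $69,164. Book value $69,165.
Year 2: DB = ⌊$69,165 × 200%/4⌋ = $34,582; SL = ⌊$62,165/3⌋ = $20,721 → take DB $34,582. Book value $34,583.

$34,582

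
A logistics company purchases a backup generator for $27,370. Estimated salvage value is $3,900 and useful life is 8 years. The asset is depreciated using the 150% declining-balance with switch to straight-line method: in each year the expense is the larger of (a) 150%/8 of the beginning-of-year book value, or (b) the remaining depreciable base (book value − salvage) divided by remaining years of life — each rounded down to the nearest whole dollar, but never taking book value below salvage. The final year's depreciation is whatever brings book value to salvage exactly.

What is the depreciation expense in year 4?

$2,752

Depreciable base = $27,370 − $3,900 = $23,470.
Year 1: DB = ⌊$27,370 × 150%/8⌋ = $5,131; SL = ⌊$23,470/8⌋ = $2,933 → take DB $5,131. Book value $22,239.
Year 2: DB = ⌊$22,239 × 150%/8⌋ = $4,169; SL = ⌊$18,339/7⌋ = $2,619 → take DB $4,169. Book value $18,070.
Year 3: DB = ⌊$18,070 × 150%/8⌋ = $3,388; SL = ⌊$14,170/6⌋ = $2,361 → take DB $3,388. Book value $14,682.
Year 4: DB = ⌊$14,682 × 150%/8⌋ = $2,752; SL = ⌊$10,782/5⌋ = $2,156 → take DB $2,752. Book value $11,930.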